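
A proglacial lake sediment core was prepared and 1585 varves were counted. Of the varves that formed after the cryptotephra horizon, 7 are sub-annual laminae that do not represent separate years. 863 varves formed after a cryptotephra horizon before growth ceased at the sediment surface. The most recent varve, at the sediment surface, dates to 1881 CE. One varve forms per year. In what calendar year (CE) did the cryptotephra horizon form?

863 varves post-date the cryptotephra horizon.
Removing the 7 false varves leaves 863 − 7 = 856 true varves beyond the cryptotephra horizon.
The varve at the sediment surface is 1881 CE, so the cryptotephra horizon dates to 1881 − 856 = 1025 CE.

1025 CE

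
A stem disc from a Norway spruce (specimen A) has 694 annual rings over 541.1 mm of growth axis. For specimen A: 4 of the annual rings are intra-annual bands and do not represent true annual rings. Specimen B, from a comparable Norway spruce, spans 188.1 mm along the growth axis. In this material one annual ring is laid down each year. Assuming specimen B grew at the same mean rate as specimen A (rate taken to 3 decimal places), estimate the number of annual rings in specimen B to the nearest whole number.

Specimen A: after corrections the count is 694 − 4 = 690 annual rings.
A: Mean rate = 541.1 mm / 690 years ≈ 0.784 mm/yr.
Specimen B: 188.1 mm / 0.784 mm per year = 239.92 years ≈ 240 annual rings.

240 annual rings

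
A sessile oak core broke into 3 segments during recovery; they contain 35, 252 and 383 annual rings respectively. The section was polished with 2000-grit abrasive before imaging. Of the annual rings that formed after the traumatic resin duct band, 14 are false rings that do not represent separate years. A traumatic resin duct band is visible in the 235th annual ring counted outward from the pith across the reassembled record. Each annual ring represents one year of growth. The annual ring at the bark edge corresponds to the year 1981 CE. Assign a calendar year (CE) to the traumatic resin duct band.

1560 CE

Total annual rings = 35 + 252 + 383 = 670.
The traumatic resin duct band sits at annual ring 235 from the pith, so 670 − 235 = 435 annual rings formed after it.
435 − 14 false = 421 true annual rings after the traumatic resin duct band.
1981 − 421 = 1560 CE.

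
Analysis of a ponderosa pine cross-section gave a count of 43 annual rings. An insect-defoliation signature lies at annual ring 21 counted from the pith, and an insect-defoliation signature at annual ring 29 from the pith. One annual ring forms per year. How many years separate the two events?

The two markers are separated by 29 − 21 = 8 annual rings.
At one annual ring per year, 8 years elapsed between them.

8 years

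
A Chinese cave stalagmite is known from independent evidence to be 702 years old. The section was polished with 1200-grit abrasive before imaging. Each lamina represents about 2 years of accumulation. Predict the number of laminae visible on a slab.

351 laminae

At 2 years per lamina, 702 / 2 = 351 laminae are expected.
So 351 laminae should be present.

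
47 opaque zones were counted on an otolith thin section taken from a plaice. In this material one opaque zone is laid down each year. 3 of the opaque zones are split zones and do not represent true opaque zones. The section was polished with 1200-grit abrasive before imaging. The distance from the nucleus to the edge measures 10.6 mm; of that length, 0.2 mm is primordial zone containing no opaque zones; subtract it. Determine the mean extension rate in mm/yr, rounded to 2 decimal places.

Adjusted count: 47 − 3 = 44 opaque zones.
Net length = 10.6 − 0.2 = 10.4 mm.
10.4 mm over 44 years gives 10.4 / 44 ≈ 0.24 mm/yr.

0.24 mm/yr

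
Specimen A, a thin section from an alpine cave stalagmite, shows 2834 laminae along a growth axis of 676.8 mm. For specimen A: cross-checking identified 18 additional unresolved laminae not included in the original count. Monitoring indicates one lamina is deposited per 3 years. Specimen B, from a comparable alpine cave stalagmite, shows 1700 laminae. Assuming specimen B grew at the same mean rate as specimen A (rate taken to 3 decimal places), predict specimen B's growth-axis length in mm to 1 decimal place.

402.9 mm

Specimen A: after corrections the count is 2834 + 18 = 2852 laminae.
Specimen A: multiplying by 3 years per lamina: 2852 × 3 = 8556 years.
A: 676.8 mm over 8556 years gives 676.8 / 8556 ≈ 0.079 mm/yr.
Specimen B: multiplying by 3 years per lamina: 1700 × 3 = 5100 years. Length of B = 0.079 × 5100 = 402.9 mm.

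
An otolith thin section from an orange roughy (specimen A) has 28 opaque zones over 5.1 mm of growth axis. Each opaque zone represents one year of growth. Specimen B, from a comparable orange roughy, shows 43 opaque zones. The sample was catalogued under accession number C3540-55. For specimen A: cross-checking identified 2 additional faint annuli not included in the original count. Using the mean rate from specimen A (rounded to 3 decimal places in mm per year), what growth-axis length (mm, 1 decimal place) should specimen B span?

Specimen A: true opaque zone count = 28 + 2 = 30.
A: Extension rate ≈ 5.1 / 30 = 0.170 mm/yr.
Length of B = 0.170 × 43 = 7.3 mm.

7.3 mm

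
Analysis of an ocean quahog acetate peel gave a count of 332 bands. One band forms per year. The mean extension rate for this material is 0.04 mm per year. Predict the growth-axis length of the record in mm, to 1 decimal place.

332 years of growth are recorded.
Predicted length = 0.04 mm/year × 332 years = 13.3 mm.

13.3 mm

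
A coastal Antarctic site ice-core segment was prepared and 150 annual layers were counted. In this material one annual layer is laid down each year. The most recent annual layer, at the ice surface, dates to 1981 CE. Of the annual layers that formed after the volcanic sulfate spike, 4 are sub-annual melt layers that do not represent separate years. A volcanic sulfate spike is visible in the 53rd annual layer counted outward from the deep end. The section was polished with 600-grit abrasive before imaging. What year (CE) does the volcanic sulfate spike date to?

1888 CE

The volcanic sulfate spike sits at annual layer 53 from the deep end, so 150 − 53 = 97 annual layers formed after it.
Removing the 4 false annual layers leaves 97 − 4 = 93 true annual layers beyond the volcanic sulfate spike.
Counting back 93 years from 1981 CE places the volcanic sulfate spike in 1981 − 93 = 1888 CE.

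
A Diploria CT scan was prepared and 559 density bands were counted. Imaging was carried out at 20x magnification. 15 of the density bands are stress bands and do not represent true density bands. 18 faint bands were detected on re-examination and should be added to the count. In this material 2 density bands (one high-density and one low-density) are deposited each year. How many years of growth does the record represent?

281 years

Correcting the raw count gives 559 − 15 + 18 = 562 true density bands.
Dividing by 2 density bands per year: 562 / 2 = 281 years.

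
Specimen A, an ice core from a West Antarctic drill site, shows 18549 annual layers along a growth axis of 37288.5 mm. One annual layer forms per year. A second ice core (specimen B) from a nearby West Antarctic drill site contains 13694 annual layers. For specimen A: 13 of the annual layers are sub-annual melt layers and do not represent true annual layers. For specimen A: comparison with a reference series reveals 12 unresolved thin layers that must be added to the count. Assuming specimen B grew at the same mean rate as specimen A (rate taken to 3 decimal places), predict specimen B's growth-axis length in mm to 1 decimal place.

Specimen A: correcting the raw count gives 18549 − 13 + 12 = 18548 true annual layers.
A: 37288.5 mm over 18548 years gives 37288.5 / 18548 ≈ 2.010 mm/yr.
Length of B = 2.010 × 13694 = 27524.9 mm.

27524.9 mm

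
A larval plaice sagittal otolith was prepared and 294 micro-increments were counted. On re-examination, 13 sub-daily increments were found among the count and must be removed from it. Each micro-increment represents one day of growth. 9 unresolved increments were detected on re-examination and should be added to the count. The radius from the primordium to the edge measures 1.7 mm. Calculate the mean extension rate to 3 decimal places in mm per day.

Adjusted count: 294 − 13 + 9 = 290 micro-increments.
Mean rate = 1.7 mm / 290 days ≈ 0.006 mm per day.

0.006 mm per day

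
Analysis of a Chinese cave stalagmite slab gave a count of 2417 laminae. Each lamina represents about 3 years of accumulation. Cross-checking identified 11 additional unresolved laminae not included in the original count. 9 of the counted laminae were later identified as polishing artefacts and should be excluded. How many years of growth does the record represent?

After corrections the count is 2417 − 9 + 11 = 2419 laminae.
Multiplying by 3 years per lamina: 2419 × 3 = 7257 years.

7257 years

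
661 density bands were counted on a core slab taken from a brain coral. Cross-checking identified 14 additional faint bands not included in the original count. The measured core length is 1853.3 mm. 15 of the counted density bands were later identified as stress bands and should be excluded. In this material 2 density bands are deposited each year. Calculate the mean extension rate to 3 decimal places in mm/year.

True density band count = 661 − 15 + 14 = 660.
660 density bands at 2 per year is 660 / 2 = 330 years.
1853.3 mm over 330 years gives 1853.3 / 330 ≈ 5.616 mm/year.

5.616 mm/year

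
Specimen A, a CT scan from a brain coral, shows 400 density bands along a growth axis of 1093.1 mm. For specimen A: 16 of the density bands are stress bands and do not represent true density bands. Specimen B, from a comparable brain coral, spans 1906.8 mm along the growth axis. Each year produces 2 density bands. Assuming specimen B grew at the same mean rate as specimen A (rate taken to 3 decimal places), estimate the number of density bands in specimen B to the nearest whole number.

Specimen A: adjusted count: 400 − 16 = 384 density bands.
Specimen A: 384 density bands at 2 per year is 384 / 2 = 192 years.
A: Mean rate = 1093.1 mm / 192 years ≈ 5.693 mm/yr.
Specimen B: 1906.8 mm / 5.693 mm per year = 334.94 years; at 2 density bands per year that is 334.94 × 2 ≈ 670 density bands.

670 density bands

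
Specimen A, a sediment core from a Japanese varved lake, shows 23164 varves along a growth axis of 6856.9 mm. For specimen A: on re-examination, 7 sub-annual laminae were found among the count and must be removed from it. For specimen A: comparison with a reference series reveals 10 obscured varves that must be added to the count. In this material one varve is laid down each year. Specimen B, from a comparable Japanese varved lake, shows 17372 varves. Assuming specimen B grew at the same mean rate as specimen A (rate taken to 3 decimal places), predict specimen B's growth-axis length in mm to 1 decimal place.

5142.1 mm

Specimen A: true varve count = 23164 − 7 + 10 = 23167.
A: Extension rate ≈ 6856.9 / 23167 = 0.296 mm/yr.
For B, 0.296 mm/year × 17372 years = 5142.1 mm.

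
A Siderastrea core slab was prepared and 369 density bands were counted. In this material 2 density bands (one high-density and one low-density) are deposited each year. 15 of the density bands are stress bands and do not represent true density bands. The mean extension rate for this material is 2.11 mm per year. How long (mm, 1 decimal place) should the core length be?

373.5 mm

Correcting the raw count gives 369 − 15 = 354 true density bands.
With 2 density bands per year, 354 / 2 = 177 years.
Predicted length = 2.11 mm/year × 177 years = 373.5 mm.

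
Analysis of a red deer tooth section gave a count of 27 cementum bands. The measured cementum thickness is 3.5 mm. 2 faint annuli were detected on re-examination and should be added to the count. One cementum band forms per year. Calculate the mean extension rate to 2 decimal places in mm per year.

0.12 mm per year

After corrections the count is 27 + 2 = 29 cementum bands.
Mean rate = 3.5 mm / 29 years ≈ 0.12 mm per year.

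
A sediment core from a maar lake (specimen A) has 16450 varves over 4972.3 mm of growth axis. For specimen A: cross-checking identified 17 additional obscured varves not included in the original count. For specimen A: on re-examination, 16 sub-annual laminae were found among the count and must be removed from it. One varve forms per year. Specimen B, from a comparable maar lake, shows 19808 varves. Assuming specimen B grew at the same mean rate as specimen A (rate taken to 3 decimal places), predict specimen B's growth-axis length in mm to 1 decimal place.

5982.0 mm

Specimen A: adjusted count: 16450 − 16 + 17 = 16451 varves.
A: Mean rate = 4972.3 mm / 16451 years ≈ 0.302 mm/yr.
Length of B = 0.302 × 19808 = 5982.0 mm.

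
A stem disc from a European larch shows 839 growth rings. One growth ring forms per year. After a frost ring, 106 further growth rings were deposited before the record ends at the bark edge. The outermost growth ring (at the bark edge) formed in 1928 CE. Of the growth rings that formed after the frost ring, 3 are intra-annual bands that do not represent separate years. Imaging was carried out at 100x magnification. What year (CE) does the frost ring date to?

1825 CE

There are 106 growth rings younger than the frost ring.
Excluding 3 false growth rings: 106 − 3 = 103.
Counting back 103 years from 1928 CE places the frost ring in 1928 − 103 = 1825 CE.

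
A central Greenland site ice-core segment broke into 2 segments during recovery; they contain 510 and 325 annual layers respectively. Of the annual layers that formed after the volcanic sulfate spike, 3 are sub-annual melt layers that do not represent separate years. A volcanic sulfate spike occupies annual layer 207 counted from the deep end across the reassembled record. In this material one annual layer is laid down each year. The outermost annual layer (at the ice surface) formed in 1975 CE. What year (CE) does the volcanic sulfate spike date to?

1350 CE

Total annual layers = 510 + 325 = 835.
Between annual layer 207 and the ice surface there are 835 − 207 = 628 annual layers.
Removing the 3 false annual layers leaves 628 − 3 = 625 true annual layers beyond the volcanic sulfate spike.
1975 − 625 = 1350 CE.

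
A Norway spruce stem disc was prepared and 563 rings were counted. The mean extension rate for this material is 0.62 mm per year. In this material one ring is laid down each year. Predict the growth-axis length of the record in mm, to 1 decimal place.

349.1 mm

563 years of growth are recorded.
Length ≈ 0.62 × 563 = 349.1 mm.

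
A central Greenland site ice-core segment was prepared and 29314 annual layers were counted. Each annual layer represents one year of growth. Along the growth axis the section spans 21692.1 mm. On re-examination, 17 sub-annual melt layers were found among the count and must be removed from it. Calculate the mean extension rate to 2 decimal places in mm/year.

Correcting the raw count gives 29314 − 17 = 29297 true annual layers.
Extension rate ≈ 21692.1 / 29297 = 0.74 mm/year.

0.74 mm/year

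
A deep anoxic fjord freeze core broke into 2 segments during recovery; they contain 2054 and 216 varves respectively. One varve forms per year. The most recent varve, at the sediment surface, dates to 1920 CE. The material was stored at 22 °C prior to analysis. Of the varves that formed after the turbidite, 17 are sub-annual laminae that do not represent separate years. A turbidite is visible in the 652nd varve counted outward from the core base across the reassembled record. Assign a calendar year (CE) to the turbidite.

319 CE

Total varves = 2054 + 216 = 2270.
2270 − 652 = 1618 varves lie beyond the turbidite toward the sediment surface.
Excluding 17 false varves: 1618 − 17 = 1601.
The varve at the sediment surface is 1920 CE, so the turbidite dates to 1920 − 1601 = 319 CE.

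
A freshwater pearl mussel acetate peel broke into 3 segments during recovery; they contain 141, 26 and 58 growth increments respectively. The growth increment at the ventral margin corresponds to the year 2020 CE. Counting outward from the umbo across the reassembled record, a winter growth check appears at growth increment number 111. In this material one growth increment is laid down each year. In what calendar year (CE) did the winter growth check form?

1906 CE

Total growth increments = 141 + 26 + 58 = 225.
The winter growth check sits at growth increment 111 from the umbo, so 225 − 111 = 114 growth increments formed after it.
Counting back 114 years from 2020 CE places the winter growth check in 2020 − 114 = 1906 CE.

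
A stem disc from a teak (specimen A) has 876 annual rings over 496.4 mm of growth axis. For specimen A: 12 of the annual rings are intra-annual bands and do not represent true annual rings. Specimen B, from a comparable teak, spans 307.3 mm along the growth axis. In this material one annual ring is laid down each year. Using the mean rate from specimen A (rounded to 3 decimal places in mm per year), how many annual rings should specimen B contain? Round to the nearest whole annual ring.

534 annual rings

Specimen A: true annual ring count = 876 − 12 = 864.
A: Mean rate = 496.4 mm / 864 years ≈ 0.575 mm/year.
B spans 307.3 / 0.575 = 534.43 years ≈ 534 annual rings.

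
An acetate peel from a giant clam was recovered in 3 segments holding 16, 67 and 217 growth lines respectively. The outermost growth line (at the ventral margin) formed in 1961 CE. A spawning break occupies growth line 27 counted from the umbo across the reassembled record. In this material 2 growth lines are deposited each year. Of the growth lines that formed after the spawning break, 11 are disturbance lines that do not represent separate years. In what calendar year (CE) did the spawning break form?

Total growth lines = 16 + 67 + 217 = 300.
Between growth line 27 and the ventral margin there are 300 − 27 = 273 growth lines.
273 − 11 false = 262 true growth lines after the spawning break.
Dividing by 2 growth lines per year: 262 / 2 = 131 years.
Counting back 131 years from 1961 CE places the spawning break in 1961 − 131 = 1830 CE.

1830 CE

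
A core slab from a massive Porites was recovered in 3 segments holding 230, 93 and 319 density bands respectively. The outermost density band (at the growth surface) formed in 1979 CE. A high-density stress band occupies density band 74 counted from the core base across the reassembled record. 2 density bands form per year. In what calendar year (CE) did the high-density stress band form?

Total density bands = 230 + 93 + 319 = 642.
642 − 74 = 568 density bands lie beyond the high-density stress band toward the growth surface.
Dividing by 2 density bands per year: 568 / 2 = 284 years.
1979 − 284 = 1695 CE.

1695 CE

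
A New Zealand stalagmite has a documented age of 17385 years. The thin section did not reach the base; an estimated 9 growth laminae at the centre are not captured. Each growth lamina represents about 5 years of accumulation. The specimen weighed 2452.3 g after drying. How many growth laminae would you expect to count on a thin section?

One growth lamina every 5 years means 17385 / 5 = 3477 growth laminae.
Subtracting the 9 growth laminae not captured gives 3477 − 9 = 3468 growth laminae in the record.

3468 growth laminae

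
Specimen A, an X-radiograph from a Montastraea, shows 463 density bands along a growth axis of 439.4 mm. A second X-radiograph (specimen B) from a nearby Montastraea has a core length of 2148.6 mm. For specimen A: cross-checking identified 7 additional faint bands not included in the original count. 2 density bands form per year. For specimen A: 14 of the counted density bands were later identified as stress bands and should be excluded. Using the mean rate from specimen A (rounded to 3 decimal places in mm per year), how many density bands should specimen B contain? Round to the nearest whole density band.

2230 density bands

Specimen A: true density band count = 463 − 14 + 7 = 456.
Specimen A: 456 density bands at 2 per year is 456 / 2 = 228 years.
A: Extension rate ≈ 439.4 / 228 = 1.927 mm per year.
For B, 2148.6 / 1.927 = 1115.00 years; at 2 density bands per year that is 1115.00 × 2 ≈ 2230 density bands.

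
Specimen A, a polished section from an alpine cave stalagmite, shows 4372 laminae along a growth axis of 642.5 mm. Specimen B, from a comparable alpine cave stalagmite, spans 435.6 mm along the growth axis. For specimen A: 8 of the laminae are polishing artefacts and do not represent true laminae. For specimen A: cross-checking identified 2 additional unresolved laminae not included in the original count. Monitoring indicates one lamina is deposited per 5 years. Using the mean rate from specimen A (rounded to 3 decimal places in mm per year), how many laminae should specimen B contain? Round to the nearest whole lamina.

3004 laminae

Specimen A: true lamina count = 4372 − 8 + 2 = 4366.
Specimen A: multiplying by 5 years per lamina: 4366 × 5 = 21830 years.
A: Mean rate = 642.5 mm / 21830 years ≈ 0.029 mm per year.
B spans 435.6 / 0.029 = 15020.69 years; at 5 years per lamina that is 15020.69 / 5 ≈ 3004 laminae.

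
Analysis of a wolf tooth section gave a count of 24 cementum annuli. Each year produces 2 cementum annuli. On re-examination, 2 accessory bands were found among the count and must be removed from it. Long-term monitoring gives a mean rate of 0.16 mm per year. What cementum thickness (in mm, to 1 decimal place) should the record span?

Adjusted count: 24 − 2 = 22 cementum annuli.
22 cementum annuli at 2 per year is 22 / 2 = 11 years.
Predicted length = 0.16 mm/year × 11 years = 1.8 mm.

1.8 mm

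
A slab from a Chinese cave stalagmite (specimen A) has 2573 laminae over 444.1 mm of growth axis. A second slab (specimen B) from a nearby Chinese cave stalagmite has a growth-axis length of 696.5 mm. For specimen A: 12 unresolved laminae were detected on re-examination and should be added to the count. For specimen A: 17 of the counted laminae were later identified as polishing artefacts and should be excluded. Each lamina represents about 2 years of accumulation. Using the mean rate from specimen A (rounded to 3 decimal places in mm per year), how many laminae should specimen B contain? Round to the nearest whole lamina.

Specimen A: after corrections the count is 2573 − 17 + 12 = 2568 laminae.
Specimen A: at 2 years per lamina, 2568 × 2 = 5136 years.
A: 444.1 mm over 5136 years gives 444.1 / 5136 ≈ 0.086 mm/yr.
For B, 696.5 / 0.086 = 8098.84 years; at 2 years per lamina that is 8098.84 / 2 ≈ 4049 laminae.

4049 laminae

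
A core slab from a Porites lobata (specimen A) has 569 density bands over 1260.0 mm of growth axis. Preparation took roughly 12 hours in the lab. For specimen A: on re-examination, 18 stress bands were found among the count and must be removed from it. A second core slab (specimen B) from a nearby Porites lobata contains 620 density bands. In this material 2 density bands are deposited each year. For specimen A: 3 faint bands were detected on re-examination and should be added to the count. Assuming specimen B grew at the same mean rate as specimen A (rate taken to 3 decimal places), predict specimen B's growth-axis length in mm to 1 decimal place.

1410.2 mm

Specimen A: adjusted count: 569 − 18 + 3 = 554 density bands.
Specimen A: dividing by 2 density bands per year: 554 / 2 = 277 years.
A: Extension rate ≈ 1260.0 / 277 = 4.549 mm per year.
Specimen B: with 2 density bands per year, 620 / 2 = 310 years. For B, 4.549 mm/year × 310 years = 1410.2 mm.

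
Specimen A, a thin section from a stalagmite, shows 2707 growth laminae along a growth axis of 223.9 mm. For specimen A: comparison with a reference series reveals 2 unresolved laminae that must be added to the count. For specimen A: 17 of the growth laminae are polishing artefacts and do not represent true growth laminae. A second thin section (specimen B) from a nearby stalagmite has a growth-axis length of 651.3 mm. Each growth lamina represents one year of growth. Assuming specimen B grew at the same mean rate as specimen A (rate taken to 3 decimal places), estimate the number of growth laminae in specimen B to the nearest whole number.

Specimen A: after corrections the count is 2707 − 17 + 2 = 2692 growth laminae.
A: 223.9 mm over 2692 years gives 223.9 / 2692 ≈ 0.083 mm/year.
B spans 651.3 / 0.083 = 7846.99 years ≈ 7847 growth laminae.

7847 growth laminae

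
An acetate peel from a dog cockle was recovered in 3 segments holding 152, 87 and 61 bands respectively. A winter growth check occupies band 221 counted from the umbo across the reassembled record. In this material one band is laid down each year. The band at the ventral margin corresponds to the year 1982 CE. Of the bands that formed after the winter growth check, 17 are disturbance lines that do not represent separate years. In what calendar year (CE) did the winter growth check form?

1920 CE

Total bands = 152 + 87 + 61 = 300.
Between band 221 and the ventral margin there are 300 − 221 = 79 bands.
79 − 17 false = 62 true bands after the winter growth check.
1982 − 62 = 1920 CE.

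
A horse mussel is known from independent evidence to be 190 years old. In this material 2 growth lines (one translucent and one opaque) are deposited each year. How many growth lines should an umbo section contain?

190 years at 2 growth lines per year gives 190 × 2 = 380 growth lines.
So 380 growth lines should be present.

380 growth lines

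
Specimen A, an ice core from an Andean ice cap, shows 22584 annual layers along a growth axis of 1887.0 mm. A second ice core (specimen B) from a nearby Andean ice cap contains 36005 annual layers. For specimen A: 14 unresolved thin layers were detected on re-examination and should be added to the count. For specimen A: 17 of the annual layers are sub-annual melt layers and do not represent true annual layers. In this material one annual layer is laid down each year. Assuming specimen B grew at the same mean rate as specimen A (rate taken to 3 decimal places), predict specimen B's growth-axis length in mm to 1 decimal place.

Specimen A: after corrections the count is 22584 − 17 + 14 = 22581 annual layers.
A: Mean rate = 1887.0 mm / 22581 years ≈ 0.084 mm/yr.
Length of B = 0.084 × 36005 = 3024.4 mm.

3024.4 mm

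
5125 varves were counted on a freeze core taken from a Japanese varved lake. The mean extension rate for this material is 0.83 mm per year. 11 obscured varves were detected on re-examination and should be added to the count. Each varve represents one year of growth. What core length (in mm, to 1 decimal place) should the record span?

4262.9 mm

True varve count = 5125 + 11 = 5136.
5136 years at 0.83 mm/year gives 0.83 × 5136 = 4262.9 mm.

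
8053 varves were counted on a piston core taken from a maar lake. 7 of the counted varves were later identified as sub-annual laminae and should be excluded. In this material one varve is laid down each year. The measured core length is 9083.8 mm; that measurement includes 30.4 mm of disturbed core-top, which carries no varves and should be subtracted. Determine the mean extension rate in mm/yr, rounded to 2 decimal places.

1.13 mm/yr

True varve count = 8053 − 7 = 8046.
The growth record spans 9083.8 − 30.4 = 9053.4 mm.
9053.4 mm over 8046 years gives 9053.4 / 8046 ≈ 1.13 mm/yr.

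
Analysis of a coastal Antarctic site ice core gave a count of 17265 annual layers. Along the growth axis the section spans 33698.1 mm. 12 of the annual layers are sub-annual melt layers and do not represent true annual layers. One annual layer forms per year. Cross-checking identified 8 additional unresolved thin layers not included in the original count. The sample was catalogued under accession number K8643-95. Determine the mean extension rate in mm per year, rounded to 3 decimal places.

After corrections the count is 17265 − 12 + 8 = 17261 annual layers.
Extension rate ≈ 33698.1 / 17261 = 1.952 mm per year.

1.952 mm per year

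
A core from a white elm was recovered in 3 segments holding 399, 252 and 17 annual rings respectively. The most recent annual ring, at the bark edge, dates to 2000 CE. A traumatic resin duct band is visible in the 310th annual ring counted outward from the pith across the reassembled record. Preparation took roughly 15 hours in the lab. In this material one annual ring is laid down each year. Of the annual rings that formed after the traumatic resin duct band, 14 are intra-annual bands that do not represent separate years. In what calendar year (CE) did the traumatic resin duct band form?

1656 CE

Total annual rings = 399 + 252 + 17 = 668.
668 − 310 = 358 annual rings lie beyond the traumatic resin duct band toward the bark edge.
Excluding 14 false annual rings: 358 − 14 = 344.
Counting back 344 years from 2000 CE places the traumatic resin duct band in 2000 − 344 = 1656 CE.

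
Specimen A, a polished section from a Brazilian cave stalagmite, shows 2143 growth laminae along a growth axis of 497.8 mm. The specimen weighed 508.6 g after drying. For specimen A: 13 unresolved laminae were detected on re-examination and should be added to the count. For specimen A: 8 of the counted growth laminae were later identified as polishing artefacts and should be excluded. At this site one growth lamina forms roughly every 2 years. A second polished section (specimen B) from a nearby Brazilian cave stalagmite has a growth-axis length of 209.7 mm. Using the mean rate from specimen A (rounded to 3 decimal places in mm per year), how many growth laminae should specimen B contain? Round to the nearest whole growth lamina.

904 growth laminae

Specimen A: adjusted count: 2143 − 8 + 13 = 2148 growth laminae.
Specimen A: multiplying by 2 years per growth lamina: 2148 × 2 = 4296 years.
A: Mean rate = 497.8 mm / 4296 years ≈ 0.116 mm/yr.
B spans 209.7 / 0.116 = 1807.76 years; at 2 years per growth lamina that is 1807.76 / 2 ≈ 904 growth laminae.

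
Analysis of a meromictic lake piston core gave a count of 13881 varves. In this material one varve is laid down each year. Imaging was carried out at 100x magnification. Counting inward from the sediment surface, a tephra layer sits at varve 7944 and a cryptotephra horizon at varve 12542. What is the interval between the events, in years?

12542 − 7944 = 4598 varves lie between the two events.
That is 4598 years at one varve per year.

4598 years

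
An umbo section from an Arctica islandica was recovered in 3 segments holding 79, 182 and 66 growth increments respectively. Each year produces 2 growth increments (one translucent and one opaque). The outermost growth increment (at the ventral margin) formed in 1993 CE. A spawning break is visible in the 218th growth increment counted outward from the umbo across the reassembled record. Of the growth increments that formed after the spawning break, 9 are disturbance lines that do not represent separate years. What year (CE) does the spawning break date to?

1943 CE

Total growth increments = 79 + 182 + 66 = 327.
Between growth increment 218 and the ventral margin there are 327 − 218 = 109 growth increments.
Removing the 9 false growth increments leaves 109 − 9 = 100 true growth increments beyond the spawning break.
With 2 growth increments per year, 100 / 2 = 50 years.
The growth increment at the ventral margin is 1993 CE, so the spawning break dates to 1993 − 50 = 1943 CE.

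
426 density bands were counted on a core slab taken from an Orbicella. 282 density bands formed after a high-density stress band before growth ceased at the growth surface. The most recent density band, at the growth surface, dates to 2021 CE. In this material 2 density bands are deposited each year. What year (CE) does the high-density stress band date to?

There are 282 density bands younger than the high-density stress band.
Dividing by 2 density bands per year: 282 / 2 = 141 years.
2021 − 141 = 1880 CE.

1880 CE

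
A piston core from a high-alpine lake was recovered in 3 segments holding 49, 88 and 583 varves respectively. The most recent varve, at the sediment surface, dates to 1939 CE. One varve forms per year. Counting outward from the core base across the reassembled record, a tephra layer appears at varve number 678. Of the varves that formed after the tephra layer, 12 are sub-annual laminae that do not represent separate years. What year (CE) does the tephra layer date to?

Total varves = 49 + 88 + 583 = 720.
Between varve 678 and the sediment surface there are 720 − 678 = 42 varves.
42 − 12 false = 30 true varves after the tephra layer.
1939 − 30 = 1909 CE.

1909 CE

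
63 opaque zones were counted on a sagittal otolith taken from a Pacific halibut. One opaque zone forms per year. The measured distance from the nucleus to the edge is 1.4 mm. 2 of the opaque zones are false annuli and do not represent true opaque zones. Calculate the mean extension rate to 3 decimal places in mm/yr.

After corrections the count is 63 − 2 = 61 opaque zones.
Extension rate ≈ 1.4 / 61 = 0.023 mm/yr.

0.023 mm/yr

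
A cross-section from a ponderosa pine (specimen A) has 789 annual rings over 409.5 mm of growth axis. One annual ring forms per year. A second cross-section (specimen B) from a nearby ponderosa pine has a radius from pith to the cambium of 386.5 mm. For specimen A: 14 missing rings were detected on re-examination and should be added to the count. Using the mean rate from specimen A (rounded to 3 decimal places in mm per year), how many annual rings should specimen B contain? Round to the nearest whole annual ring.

Specimen A: adjusted count: 789 + 14 = 803 annual rings.
A: Mean rate = 409.5 mm / 803 years ≈ 0.510 mm/year.
For B, 386.5 / 0.510 = 757.84 years ≈ 758 annual rings.

758 annual rings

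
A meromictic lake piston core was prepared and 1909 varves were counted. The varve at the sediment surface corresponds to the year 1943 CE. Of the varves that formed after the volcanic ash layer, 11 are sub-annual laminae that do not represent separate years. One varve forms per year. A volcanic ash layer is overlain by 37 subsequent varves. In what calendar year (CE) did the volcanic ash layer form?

1917 CE

37 varves formed after the volcanic ash layer.
37 − 11 false = 26 true varves after the volcanic ash layer.
1943 − 26 = 1917 CE.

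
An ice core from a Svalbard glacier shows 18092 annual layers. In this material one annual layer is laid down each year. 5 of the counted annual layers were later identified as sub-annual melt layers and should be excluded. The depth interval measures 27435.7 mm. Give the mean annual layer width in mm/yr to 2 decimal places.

1.52 mm/yr

True annual layer count = 18092 − 5 = 18087.
27435.7 mm over 18087 years gives 27435.7 / 18087 ≈ 1.52 mm/yr.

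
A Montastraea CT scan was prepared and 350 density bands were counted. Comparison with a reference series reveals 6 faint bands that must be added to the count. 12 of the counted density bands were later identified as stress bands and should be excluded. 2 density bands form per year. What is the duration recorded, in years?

True density band count = 350 − 12 + 6 = 344.
344 density bands at 2 per year is 344 / 2 = 172 years.

172 yr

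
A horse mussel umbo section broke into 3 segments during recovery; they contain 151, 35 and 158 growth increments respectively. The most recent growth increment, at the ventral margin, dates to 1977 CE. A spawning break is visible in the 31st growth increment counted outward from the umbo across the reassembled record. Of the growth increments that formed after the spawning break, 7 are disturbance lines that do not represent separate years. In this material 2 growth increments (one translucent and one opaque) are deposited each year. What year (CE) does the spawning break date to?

Total growth increments = 151 + 35 + 158 = 344.
Between growth increment 31 and the ventral margin there are 344 − 31 = 313 growth increments.
313 − 7 false = 306 true growth increments after the spawning break.
Dividing by 2 growth increments per year: 306 / 2 = 153 years.
The growth increment at the ventral margin is 1977 CE, so the spawning break dates to 1977 − 153 = 1824 CE.

1824 CE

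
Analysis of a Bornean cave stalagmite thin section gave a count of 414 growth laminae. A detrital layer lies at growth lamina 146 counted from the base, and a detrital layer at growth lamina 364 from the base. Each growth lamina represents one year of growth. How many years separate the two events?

218 years

Separation: 364 − 146 = 218 growth laminae.
One growth lamina per year makes the interval 218 years.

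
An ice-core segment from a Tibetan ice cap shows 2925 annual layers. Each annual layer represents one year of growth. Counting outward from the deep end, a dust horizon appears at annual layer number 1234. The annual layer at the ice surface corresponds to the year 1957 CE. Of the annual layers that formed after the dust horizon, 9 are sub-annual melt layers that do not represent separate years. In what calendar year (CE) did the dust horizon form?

275 CE

The dust horizon sits at annual layer 1234 from the deep end, so 2925 − 1234 = 1691 annual layers formed after it.
Excluding 9 false annual layers: 1691 − 9 = 1682.
1957 − 1682 = 275 CE.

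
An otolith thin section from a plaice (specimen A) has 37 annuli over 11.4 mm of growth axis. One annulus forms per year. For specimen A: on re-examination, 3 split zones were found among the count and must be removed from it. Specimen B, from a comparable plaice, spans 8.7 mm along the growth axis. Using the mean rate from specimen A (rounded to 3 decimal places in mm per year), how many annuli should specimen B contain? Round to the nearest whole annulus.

Specimen A: true annulus count = 37 − 3 = 34.
A: 11.4 mm over 34 years gives 11.4 / 34 ≈ 0.335 mm/year.
B spans 8.7 / 0.335 = 25.97 years ≈ 26 annuli.

26 annuli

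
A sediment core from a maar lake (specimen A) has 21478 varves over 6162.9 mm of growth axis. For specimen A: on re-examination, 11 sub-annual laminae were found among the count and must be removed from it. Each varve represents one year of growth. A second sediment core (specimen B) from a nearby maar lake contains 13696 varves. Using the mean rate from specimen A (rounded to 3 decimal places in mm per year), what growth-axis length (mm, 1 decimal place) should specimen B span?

3930.8 mm

Specimen A: after corrections the count is 21478 − 11 = 21467 varves.
A: Extension rate ≈ 6162.9 / 21467 = 0.287 mm/year.
For B, 0.287 mm/year × 13696 years = 3930.8 mm.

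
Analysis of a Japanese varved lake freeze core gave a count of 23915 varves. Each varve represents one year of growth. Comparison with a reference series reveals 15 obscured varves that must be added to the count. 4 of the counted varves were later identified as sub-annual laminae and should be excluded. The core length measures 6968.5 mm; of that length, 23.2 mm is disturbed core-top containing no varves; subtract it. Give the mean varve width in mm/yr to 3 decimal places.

0.290 mm/yr

After corrections the count is 23915 − 4 + 15 = 23926 varves.
The growth record spans 6968.5 − 23.2 = 6945.3 mm.
Extension rate ≈ 6945.3 / 23926 = 0.290 mm/yr.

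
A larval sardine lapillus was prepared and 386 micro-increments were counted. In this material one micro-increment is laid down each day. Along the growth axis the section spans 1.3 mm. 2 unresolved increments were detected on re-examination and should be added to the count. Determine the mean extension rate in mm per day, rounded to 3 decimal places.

0.003 mm per day

Adjusted count: 386 + 2 = 388 micro-increments.
Extension rate ≈ 1.3 / 388 = 0.003 mm per day.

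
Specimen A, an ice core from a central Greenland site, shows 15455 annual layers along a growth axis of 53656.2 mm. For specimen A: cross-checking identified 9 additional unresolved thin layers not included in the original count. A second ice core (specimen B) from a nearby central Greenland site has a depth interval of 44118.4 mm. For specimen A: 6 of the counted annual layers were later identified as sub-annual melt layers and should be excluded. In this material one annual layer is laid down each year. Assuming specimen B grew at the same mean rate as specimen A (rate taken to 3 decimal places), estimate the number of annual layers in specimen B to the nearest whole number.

12711 annual layers

Specimen A: correcting the raw count gives 15455 − 6 + 9 = 15458 true annual layers.
A: Extension rate ≈ 53656.2 / 15458 = 3.471 mm/yr.
B spans 44118.4 / 3.471 = 12710.57 years ≈ 12711 annual layers.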